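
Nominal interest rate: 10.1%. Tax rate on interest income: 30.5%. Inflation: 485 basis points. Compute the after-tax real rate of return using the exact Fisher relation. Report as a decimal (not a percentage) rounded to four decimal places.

After-tax nominal return = 10.1% × (1 − 0.305) = 7.0195%.
1 + r = 1.070195 / 1.04850 = 1.020691
After-tax real rate = 1.020691 − 1 → 0.0207.

0.0207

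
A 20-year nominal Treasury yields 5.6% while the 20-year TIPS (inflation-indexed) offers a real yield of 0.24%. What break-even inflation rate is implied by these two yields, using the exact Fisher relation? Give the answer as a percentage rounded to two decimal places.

(1 + π) = (1 + i)/(1 + r) = 1.05600 / 1.00240 = 1.053472
Break-even inflation = 1.053472 − 1 → 5.35%.

5.35%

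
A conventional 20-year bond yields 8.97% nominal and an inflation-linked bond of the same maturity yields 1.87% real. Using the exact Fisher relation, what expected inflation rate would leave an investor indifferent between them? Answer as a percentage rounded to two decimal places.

(1 + π) = (1 + i)/(1 + r) = 1.08970 / 1.01870 = 1.069697
Break-even inflation = 1.069697 − 1 → 6.97%.

6.97%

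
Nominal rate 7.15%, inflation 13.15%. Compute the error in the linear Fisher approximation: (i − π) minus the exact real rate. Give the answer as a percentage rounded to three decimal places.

-0.697%

Approximate: r ≈ 7.150% − 13.150% = -6.0000%
Exact: (1 + 0.0715)/(1 + 0.1315) − 1 = -5.3027%
Error = -6.0000% − (-5.3027%) = -0.6973% → -0.697%.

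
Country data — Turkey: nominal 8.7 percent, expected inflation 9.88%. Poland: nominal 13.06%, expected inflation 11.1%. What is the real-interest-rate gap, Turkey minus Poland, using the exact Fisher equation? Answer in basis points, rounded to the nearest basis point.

Turkey: (1 + 0.0870)/(1 + 0.0988) − 1 = -1.0739%
Poland: (1 + 0.1306)/(1 + 0.1110) − 1 = 1.7642%
Differential = -1.0739% − 1.7642% = -2.8381% → -284 basis points.

-284 basis points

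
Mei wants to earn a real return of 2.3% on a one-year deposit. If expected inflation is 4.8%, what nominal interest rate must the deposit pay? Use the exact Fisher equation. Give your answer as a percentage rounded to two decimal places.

7.21%

(1 + i) = (1 + r)(1 + π) = 1.02300 × 1.04800 = 1.072104
i = 1.072104 − 1, so the required nominal rate is 7.21%.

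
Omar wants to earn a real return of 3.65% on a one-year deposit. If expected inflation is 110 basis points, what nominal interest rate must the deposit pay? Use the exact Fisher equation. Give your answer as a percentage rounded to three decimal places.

4.790%

(1 + i) = (1 + r)(1 + π) = 1.03650 × 1.01100 = 1.0479015
i = 1.0479015 − 1, so the required nominal rate is 4.790%.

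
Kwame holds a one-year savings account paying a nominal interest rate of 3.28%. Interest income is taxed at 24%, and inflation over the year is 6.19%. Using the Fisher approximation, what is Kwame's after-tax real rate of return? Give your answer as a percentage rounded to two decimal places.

After-tax nominal return = 3.28% × (1 − 0.24) = 2.4928%.
r ≈ 2.4928% − 6.19% → -3.70%.

-3.70%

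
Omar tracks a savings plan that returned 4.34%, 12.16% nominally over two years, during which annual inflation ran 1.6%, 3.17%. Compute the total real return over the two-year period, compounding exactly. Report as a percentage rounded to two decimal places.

11.65%

Compound the nominal returns: 1.0434 × 1.1216 = 1.170277.
Compound inflation: 1.0160 × 1.0317 = 1.048207.
Deflate: 1.170277 / 1.048207 = 1.116456.
Total real return = 1.116456 − 1 → 11.65%.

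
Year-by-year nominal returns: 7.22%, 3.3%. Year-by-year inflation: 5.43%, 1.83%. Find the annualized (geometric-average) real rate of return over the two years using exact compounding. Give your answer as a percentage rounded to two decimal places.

1.57%

Nominal growth factor = 1.0722 × 1.0330 = 1.10758260
Price-level growth factor = 1.0543 × 1.0183 = 1.07359369
Real growth factor = 1.10758260 / 1.07359369 = 1.03165901
Annualized real rate = 1.03165901^(1/2) − 1 = 1.5706% → 1.57%.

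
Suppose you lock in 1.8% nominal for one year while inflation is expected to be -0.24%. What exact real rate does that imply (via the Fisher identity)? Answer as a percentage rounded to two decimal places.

2.04%

By the Fisher identity, 1 + r = (1 + i)/(1 + π).
1 + r = 1.01800 / 0.99760 = 1.020449
r = 1.020449 − 1 = 2.0449%, i.e. 2.04%.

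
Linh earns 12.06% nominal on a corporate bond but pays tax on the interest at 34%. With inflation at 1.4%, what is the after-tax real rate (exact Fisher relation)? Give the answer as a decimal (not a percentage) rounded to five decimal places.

After-tax nominal return = 12.06% × (1 − 0.34) = 7.9596%.
1 + r = 1.079596 / 1.01400 = 1.064690
After-tax real rate = 1.064690 − 1 → 0.06469.

0.06469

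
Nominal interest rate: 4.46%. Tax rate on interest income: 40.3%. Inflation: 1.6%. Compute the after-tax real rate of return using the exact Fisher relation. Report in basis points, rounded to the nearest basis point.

105 basis points

After-tax nominal return = 4.46% × (1 − 0.403) = 2.66262%.
1 + r = 1.0266262 / 1.01600 = 1.010459
After-tax real rate = 1.010459 − 1 → 105 basis points.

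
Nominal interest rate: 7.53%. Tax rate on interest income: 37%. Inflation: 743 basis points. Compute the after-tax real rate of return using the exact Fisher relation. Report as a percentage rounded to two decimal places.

-2.50%

After-tax nominal return = 7.53% × (1 − 0.37) = 4.7439%.
1 + r = 1.047439 / 1.07430 = 0.974997
After-tax real rate = 0.974997 − 1 → -2.50%.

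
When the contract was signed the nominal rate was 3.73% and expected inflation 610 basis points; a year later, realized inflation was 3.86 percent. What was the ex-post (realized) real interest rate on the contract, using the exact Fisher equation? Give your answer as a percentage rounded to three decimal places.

-0.125%

Ex-post: (1 + 0.0373)/(1 + 0.0386) − 1 = -0.1252%
So the realized real rate is -0.125%.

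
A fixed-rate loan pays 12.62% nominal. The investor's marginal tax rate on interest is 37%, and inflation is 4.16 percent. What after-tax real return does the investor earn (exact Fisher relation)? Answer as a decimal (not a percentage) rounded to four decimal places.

After-tax nominal return = 12.62% × (1 − 0.37) = 7.9506%.
1 + r = 1.079506 / 1.04160 = 1.036392
After-tax real rate = 1.036392 − 1 → 0.0364.

0.0364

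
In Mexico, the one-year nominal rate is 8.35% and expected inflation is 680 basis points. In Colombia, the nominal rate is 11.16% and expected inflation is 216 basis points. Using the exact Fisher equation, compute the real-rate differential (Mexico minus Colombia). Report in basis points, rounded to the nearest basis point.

Mexico: (1 + 0.0835)/(1 + 0.0680) − 1 = 1.4513%
Colombia: (1 + 0.1116)/(1 + 0.0216) − 1 = 8.8097%
Differential = 1.4513% − 8.8097% = -7.3584% → -736 basis points.

-736 basis points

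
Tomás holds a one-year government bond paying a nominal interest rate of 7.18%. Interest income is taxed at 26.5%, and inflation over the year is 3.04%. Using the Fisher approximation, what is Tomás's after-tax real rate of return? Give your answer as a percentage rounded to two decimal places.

After-tax nominal return = 7.18% × (1 − 0.265) = 5.2773%.
r ≈ 5.2773% − 3.04% → 2.24%.

2.24%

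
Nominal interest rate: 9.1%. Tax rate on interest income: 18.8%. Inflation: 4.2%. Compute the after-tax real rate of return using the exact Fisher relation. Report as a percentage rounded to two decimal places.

After-tax nominal return = 9.1% × (1 − 0.188) = 7.3892%.
1 + r = 1.073892 / 1.04200 = 1.030607
After-tax real rate = 1.030607 − 1 → 3.06%.

3.06%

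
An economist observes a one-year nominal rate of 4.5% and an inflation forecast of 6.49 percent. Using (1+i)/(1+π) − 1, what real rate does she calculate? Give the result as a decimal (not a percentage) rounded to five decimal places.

By the Fisher identity, 1 + r = (1 + i)/(1 + π).
1 + r = 1.04500 / 1.06490 = 0.981313
r = 0.981313 − 1 = -1.8687%, i.e. -0.01869.

-0.01869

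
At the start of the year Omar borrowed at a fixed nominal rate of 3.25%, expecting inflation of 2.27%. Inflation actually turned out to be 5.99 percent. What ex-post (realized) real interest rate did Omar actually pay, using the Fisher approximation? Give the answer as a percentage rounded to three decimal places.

-2.740%

Ex-post: 3.25% − 5.99% = -2.740%
So the realized real rate is -2.740%.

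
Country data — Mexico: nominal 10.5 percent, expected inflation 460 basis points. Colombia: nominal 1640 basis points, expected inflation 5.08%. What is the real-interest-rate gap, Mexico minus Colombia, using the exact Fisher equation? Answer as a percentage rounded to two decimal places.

-5.13%

Mexico: (1 + 0.1050)/(1 + 0.0460) − 1 = 5.6405%
Colombia: (1 + 0.1640)/(1 + 0.0508) − 1 = 10.7727%
Differential = 5.6405% − 10.7727% = -5.1322% → -5.13%.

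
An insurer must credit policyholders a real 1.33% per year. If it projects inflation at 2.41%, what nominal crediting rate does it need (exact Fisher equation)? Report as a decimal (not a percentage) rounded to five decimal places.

0.03772

(1 + i) = (1 + r)(1 + π) = 1.01330 × 1.02410 = 1.03772053
i = 1.03772053 − 1, so the required nominal rate is 0.03772.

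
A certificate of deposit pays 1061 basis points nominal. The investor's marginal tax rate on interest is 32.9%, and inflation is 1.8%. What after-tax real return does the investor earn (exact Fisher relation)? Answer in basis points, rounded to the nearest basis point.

523 basis points

After-tax nominal return = 10.61% × (1 − 0.329) = 7.11931%.
1 + r = 1.0711931 / 1.01800 = 1.052253
After-tax real rate = 1.052253 − 1 → 523 basis points.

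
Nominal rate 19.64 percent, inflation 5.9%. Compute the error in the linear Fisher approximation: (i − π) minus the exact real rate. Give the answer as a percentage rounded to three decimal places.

Approximate: r ≈ 19.640% − 5.900% = 13.7400%
Exact: (1 + 0.1964)/(1 + 0.0590) − 1 = 12.974504%
Error = 13.7400% − 12.974504% = 0.765496% → 0.765%.

0.765%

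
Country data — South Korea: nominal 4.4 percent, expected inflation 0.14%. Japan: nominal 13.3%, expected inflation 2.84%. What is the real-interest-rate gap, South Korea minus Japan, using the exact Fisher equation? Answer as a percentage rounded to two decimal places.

South Korea: (1 + 0.0440)/(1 + 0.0014) − 1 = 4.2540%
Japan: (1 + 0.1330)/(1 + 0.0284) − 1 = 10.1711%
Differential = 4.2540% − 10.1711% = -5.9171% → -5.92%.

-5.92%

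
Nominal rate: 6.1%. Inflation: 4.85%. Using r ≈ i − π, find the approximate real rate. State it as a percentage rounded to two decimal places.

r ≈ i − π = 6.1% − 4.85% = 1.25%.

1.25%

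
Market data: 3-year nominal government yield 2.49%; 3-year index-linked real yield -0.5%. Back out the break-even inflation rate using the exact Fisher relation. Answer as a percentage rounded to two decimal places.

3.01%

(1 + π) = (1 + i)/(1 + r) = 1.02490 / 0.99500 = 1.0300503
Break-even inflation = 1.0300503 − 1 → 3.01%.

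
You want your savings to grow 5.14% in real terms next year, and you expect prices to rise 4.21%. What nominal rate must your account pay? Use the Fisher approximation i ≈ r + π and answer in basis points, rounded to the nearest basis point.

935 basis points

i ≈ r + π = 5.14% + 4.21% = 935 basis points.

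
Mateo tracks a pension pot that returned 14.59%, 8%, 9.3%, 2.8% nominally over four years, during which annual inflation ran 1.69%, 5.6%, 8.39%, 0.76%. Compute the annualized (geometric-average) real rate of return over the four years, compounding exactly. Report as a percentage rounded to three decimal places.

4.350%

Nominal growth factor = 1.1459 × 1.0800 × 1.0930 × 1.0280 = 1.39054085
Price-level growth factor = 1.0169 × 1.0560 × 1.0839 × 1.0076 = 1.17278807
Real growth factor = 1.39054085 / 1.17278807 = 1.18567104
Annualized real rate = 1.18567104^(1/4) − 1 = 4.3497% → 4.350%.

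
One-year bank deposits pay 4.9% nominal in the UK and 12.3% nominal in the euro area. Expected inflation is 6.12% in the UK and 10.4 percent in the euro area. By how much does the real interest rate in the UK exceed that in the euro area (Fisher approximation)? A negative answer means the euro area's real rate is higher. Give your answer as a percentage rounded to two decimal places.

-3.12%

The UK: 4.9% − 6.12% = -1.220%
The euro area: 12.3% − 10.4% = 1.900%
Differential = -3.120% → -3.12%.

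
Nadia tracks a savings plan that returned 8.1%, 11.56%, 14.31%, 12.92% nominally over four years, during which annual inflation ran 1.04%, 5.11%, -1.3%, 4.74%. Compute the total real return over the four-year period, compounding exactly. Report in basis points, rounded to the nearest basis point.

4178 basis points

Nominal growth factor = 1.0810 × 1.1156 × 1.1431 × 1.1292 = 1.556644
Price-level growth factor = 1.0104 × 1.0511 × 0.9870 × 1.0474 = 1.097911
Real growth factor = 1.556644 / 1.097911 = 1.417824
Total real return = 1.417824 − 1 → 4178 basis points.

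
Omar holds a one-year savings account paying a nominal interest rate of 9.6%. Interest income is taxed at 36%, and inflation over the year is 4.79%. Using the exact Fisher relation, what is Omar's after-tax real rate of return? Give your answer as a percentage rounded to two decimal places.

1.29%

After-tax nominal return = 9.6% × (1 − 0.36) = 6.1440%.
1 + r = 1.06144 / 1.04790 = 1.012921
After-tax real rate = 1.012921 − 1 → 1.29%.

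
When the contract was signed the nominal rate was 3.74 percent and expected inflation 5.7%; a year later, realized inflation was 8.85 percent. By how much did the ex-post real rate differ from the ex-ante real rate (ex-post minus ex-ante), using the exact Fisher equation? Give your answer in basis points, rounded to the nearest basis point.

-284 basis points

Ex-ante: (1 + 0.0374)/(1 + 0.0570) − 1 = -1.8543%
Ex-post: (1 + 0.0374)/(1 + 0.0885) − 1 = -4.6945%
Difference (ex-post − ex-ante) = -2.8402% → -284 basis points.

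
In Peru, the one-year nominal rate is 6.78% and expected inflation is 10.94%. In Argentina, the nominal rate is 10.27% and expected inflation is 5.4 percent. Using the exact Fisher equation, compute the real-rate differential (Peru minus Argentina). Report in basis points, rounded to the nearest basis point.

Peru: (1 + 0.0678)/(1 + 0.1094) − 1 = -3.7498%
Argentina: (1 + 0.1027)/(1 + 0.0540) − 1 = 4.6205%
Differential = -3.7498% − 4.6205% = -8.3703% → -837 basis points.

-837 basis points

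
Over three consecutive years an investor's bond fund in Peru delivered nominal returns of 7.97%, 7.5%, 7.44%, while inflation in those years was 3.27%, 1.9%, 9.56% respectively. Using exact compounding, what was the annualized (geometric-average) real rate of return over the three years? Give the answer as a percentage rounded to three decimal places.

2.650%

Compound the nominal returns: 1.0797 × 1.0750 × 1.0744 = 1.24703191.
Compound inflation: 1.0327 × 1.0190 × 1.0956 = 1.15292322.
Deflate: 1.24703191 / 1.15292322 = 1.08162616.
Annualized real rate = 1.08162616^(1/3) − 1 = 2.6500% → 2.650%.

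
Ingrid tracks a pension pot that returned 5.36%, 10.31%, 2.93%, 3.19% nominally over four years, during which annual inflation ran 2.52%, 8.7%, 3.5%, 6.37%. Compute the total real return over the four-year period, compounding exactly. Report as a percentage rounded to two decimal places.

0.62%

Nominal growth factor = 1.0536 × 1.1031 × 1.0293 × 1.0319 = 1.234441
Price-level growth factor = 1.0252 × 1.0870 × 1.0350 × 1.0637 = 1.226867
Real growth factor = 1.234441 / 1.226867 = 1.006173
Total real return = 1.006173 − 1 → 0.62%.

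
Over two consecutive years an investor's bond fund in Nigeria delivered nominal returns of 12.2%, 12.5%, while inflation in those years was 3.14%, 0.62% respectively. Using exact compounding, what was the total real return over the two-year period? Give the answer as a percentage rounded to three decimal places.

Nominal growth factor = 1.1220 × 1.1250 = 1.262250
Price-level growth factor = 1.0314 × 1.0062 = 1.037795
Real growth factor = 1.262250 / 1.037795 = 1.216281
Total real return = 1.216281 − 1 → 21.628%.

21.628%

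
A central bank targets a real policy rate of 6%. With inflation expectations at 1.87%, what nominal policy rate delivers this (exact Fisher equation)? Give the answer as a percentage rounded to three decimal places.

(1 + i) = (1 + r)(1 + π) = 1.06000 × 1.01870 = 1.079822
i = 1.079822 − 1, so the required nominal rate is 7.982%.

7.982%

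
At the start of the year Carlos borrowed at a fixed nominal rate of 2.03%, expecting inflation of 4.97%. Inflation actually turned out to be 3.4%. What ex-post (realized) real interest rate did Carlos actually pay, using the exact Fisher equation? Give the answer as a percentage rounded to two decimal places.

Ex-post: (1 + 0.0203)/(1 + 0.0340) − 1 = -1.32495%
So the realized real rate is -1.32%.

-1.32%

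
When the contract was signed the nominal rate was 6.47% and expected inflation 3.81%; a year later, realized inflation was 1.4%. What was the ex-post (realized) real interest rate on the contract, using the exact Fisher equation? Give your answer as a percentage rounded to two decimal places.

5.00%

Ex-post: (1 + 0.0647)/(1 + 0.0140) − 1 = 5.0000%
So the realized real rate is 5.00%.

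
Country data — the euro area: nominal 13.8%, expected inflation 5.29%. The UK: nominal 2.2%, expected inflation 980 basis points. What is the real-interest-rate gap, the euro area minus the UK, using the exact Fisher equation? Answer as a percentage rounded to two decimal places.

The euro area: (1 + 0.1380)/(1 + 0.0529) − 1 = 8.0824%
The UK: (1 + 0.0220)/(1 + 0.0980) − 1 = -6.9217%
Differential = 8.0824% − (-6.9217%) = 15.0041% → 15.00%.

15.00%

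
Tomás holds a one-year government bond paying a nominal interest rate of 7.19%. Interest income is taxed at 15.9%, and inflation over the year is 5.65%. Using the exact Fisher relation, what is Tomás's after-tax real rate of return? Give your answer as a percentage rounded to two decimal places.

0.38%

After-tax nominal return = 7.19% × (1 − 0.159) = 6.04679%.
1 + r = 1.0604679 / 1.05650 = 1.003756
After-tax real rate = 1.003756 − 1 → 0.38%.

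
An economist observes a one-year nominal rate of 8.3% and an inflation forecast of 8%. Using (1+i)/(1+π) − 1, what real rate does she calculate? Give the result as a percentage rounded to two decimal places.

1 + r = 1.08300 / 1.08000 = 1.002778
r = 1.002778 − 1 = 0.2778%, i.e. 0.28%.

0.28%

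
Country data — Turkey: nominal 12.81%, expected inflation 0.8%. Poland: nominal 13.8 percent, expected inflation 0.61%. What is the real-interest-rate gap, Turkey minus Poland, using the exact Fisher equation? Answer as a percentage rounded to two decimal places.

-1.20%

Turkey: (1 + 0.1281)/(1 + 0.0080) − 1 = 11.9147%
Poland: (1 + 0.1380)/(1 + 0.0061) − 1 = 13.1100%
Differential = 11.9147% − 13.1100% = -1.1953% → -1.20%.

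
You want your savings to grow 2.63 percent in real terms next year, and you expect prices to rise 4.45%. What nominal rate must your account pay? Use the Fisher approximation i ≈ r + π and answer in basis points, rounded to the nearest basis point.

i ≈ r + π = 2.63% + 4.45% = 708 basis points.

708 basis points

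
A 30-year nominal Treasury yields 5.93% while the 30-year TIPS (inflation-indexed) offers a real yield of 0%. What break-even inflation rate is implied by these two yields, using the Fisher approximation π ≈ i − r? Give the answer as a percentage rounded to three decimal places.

π ≈ i − r = 5.93% − 0% → 5.930%.

5.930%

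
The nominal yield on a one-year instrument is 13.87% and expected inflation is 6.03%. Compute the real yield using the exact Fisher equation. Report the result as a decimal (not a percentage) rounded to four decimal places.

0.0739

1 + r = 1.13870 / 1.06030 = 1.073941
r = 1.073941 − 1 = 7.3941%, i.e. 0.0739.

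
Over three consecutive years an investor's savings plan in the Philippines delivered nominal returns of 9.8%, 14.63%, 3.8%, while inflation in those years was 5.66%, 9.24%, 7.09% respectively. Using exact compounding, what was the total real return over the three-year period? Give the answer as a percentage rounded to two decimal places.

5.70%

Nominal growth factor = 1.0980 × 1.1463 × 1.0380 = 1.306466
Price-level growth factor = 1.0566 × 1.0924 × 1.0709 = 1.236065
Real growth factor = 1.306466 / 1.236065 = 1.056956
Total real return = 1.056956 − 1 → 5.70%.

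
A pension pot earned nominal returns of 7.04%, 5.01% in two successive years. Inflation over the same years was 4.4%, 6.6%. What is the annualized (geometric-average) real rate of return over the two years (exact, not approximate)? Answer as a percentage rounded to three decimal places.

0.498%

Compound the nominal returns: 1.0704 × 1.0501 = 1.124027040.
Compound inflation: 1.0440 × 1.0660 = 1.112904000.
Deflate: 1.124027040 / 1.112904000 = 1.009994609.
Annualized real rate = 1.009994609^(1/2) − 1 = 0.49849% → 0.498%.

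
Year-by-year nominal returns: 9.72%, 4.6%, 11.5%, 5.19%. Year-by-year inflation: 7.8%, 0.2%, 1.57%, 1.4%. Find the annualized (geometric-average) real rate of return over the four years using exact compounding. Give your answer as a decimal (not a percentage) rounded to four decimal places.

0.0488

Nominal growth factor = 1.0972 × 1.0460 × 1.1150 × 1.0519 = 1.34606740
Price-level growth factor = 1.0780 × 1.0020 × 1.0157 × 1.0140 = 1.11247405
Real growth factor = 1.34606740 / 1.11247405 = 1.20997645
Annualized real rate = 1.20997645^(1/4) − 1 = 4.8804% → 0.0488.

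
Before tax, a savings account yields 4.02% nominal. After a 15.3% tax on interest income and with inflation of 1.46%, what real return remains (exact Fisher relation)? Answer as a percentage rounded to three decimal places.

1.917%

After-tax nominal return = 4.02% × (1 − 0.153) = 3.40494%.
1 + r = 1.0340494 / 1.01460 = 1.019170
After-tax real rate = 1.019170 − 1 → 1.917%.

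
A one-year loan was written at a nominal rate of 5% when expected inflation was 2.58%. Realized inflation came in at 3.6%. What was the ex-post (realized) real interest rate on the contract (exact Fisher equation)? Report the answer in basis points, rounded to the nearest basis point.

Ex-post: (1 + 0.0500)/(1 + 0.0360) − 1 = 1.3514%
So the realized real rate is 135 basis points.

135 basis points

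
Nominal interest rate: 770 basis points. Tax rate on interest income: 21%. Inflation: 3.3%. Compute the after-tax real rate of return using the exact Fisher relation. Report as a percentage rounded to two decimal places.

2.69%

After-tax nominal return = 7.7% × (1 − 0.21) = 6.0830%.
1 + r = 1.06083 / 1.03300 = 1.026941
After-tax real rate = 1.026941 − 1 → 2.69%.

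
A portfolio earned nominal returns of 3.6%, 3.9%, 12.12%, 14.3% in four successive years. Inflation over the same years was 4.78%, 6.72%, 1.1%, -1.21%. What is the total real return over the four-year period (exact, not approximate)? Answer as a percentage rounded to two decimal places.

Nominal growth factor = 1.0360 × 1.0390 × 1.1212 × 1.1430 = 1.379446
Price-level growth factor = 1.0478 × 1.0672 × 1.0110 × 0.9879 = 1.116833
Real growth factor = 1.379446 / 1.116833 = 1.235140
Total real return = 1.235140 − 1 → 23.51%.

23.51%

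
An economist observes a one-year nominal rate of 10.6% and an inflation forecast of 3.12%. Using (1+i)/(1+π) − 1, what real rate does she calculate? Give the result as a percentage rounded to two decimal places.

1 + r = 1.10600 / 1.03120 = 1.072537
r = 1.072537 − 1 = 7.2537%, i.e. 7.25%.

7.25%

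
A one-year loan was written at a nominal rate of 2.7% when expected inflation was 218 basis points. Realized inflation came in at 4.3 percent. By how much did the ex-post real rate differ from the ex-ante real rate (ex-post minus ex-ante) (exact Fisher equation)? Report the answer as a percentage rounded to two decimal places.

-2.04%

Ex-ante: (1 + 0.0270)/(1 + 0.0218) − 1 = 0.5089%
Ex-post: (1 + 0.0270)/(1 + 0.0430) − 1 = -1.5340%
Difference (ex-post − ex-ante) = -2.0429% → -2.04%.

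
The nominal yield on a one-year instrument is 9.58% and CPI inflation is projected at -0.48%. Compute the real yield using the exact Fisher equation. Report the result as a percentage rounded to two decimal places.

1 + r = 1.09580 / 0.99520 = 1.101085
r = 1.101085 − 1 = 10.1085%, i.e. 10.11%.

10.11%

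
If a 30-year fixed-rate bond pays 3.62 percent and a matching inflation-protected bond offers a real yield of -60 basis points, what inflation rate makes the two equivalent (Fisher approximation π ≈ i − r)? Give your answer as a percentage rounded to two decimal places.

4.22%

π ≈ i − r = 3.62% − (-0.6%) → 4.22%.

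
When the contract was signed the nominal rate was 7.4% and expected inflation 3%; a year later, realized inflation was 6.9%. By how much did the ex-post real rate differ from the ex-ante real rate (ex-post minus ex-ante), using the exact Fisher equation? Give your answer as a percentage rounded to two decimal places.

Ex-ante: (1 + 0.0740)/(1 + 0.0300) − 1 = 4.2718%
Ex-post: (1 + 0.0740)/(1 + 0.0690) − 1 = 0.4677%
Difference (ex-post − ex-ante) = -3.8041% → -3.80%.

-3.80%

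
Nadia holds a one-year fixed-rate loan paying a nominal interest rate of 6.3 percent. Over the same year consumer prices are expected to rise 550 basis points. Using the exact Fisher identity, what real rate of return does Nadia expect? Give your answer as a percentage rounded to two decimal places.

1 + r = 1.06300 / 1.05500 = 1.007583
r = 1.007583 − 1 = 0.7583%, i.e. 0.76%.

0.76%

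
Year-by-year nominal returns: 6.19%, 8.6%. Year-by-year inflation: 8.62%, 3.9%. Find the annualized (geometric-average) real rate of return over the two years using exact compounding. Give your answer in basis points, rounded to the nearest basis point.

Compound the nominal returns: 1.0619 × 1.0860 = 1.15322340.
Compound inflation: 1.0862 × 1.0390 = 1.12856180.
Deflate: 1.15322340 / 1.12856180 = 1.02185224.
Annualized real rate = 1.02185224^(1/2) − 1 = 1.0867% → 109 basis points.

109 basis points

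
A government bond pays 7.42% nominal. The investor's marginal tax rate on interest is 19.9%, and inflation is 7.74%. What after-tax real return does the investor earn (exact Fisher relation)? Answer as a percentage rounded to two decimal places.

After-tax nominal return = 7.42% × (1 − 0.199) = 5.94342%.
1 + r = 1.0594342 / 1.07740 = 0.983325
After-tax real rate = 0.983325 − 1 → -1.67%.

-1.67%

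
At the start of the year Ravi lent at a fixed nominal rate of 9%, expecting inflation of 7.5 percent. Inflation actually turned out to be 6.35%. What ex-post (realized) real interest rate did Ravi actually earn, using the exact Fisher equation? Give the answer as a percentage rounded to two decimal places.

2.49%

Ex-post: (1 + 0.0900)/(1 + 0.0635) − 1 = 2.4918%
So the realized real rate is 2.49%.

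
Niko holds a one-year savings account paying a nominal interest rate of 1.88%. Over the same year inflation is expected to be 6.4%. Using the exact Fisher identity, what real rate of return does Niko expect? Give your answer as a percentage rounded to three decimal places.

-4.248%

1 + r = 1.01880 / 1.06400 = 0.957519
r = 0.957519 − 1 = -4.2481%, i.e. -4.248%.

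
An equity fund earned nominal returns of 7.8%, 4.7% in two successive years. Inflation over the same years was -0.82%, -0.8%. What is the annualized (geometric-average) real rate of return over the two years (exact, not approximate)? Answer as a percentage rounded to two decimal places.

7.11%

Compound the nominal returns: 1.0780 × 1.0470 = 1.12866600.
Compound inflation: 0.9918 × 0.9920 = 0.98386560.
Deflate: 1.12866600 / 0.98386560 = 1.14717498.
Annualized real rate = 1.14717498^(1/2) − 1 = 7.1063% → 7.11%.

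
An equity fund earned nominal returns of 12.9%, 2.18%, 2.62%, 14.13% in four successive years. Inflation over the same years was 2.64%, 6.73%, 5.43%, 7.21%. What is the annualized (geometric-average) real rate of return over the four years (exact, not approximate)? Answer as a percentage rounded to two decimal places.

2.21%

Compound the nominal returns: 1.1290 × 1.0218 × 1.0262 × 1.1413 = 1.351112985.
Compound inflation: 1.0264 × 1.0673 × 1.0543 × 1.0721 = 1.238233802.
Deflate: 1.351112985 / 1.238233802 = 1.091161446.
Annualized real rate = 1.091161446^(1/4) − 1 = 2.20503% → 2.21%.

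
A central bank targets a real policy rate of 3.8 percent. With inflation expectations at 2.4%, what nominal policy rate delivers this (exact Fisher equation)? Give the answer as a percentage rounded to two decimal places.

6.29%

(1 + i) = (1 + r)(1 + π) = 1.03800 × 1.02400 = 1.062912
i = 1.062912 − 1, so the required nominal rate is 6.29%.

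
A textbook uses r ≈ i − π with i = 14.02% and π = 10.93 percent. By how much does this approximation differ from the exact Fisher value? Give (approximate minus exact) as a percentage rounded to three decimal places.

Approximate: r ≈ 14.020% − 10.930% = 3.0900%
Exact: (1 + 0.1402)/(1 + 0.1093) − 1 = 2.78554%
Error = 3.0900% − 2.78554% = 0.30446% → 0.304%.

0.304%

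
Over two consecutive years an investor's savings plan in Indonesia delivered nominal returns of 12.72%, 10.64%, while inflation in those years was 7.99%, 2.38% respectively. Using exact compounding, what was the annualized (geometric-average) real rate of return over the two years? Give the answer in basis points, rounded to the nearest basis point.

621 basis points

Nominal growth factor = 1.1272 × 1.1064 = 1.24713408
Price-level growth factor = 1.0799 × 1.0238 = 1.10560162
Real growth factor = 1.24713408 / 1.10560162 = 1.12801398
Annualized real rate = 1.12801398^(1/2) − 1 = 6.2080% → 621 basis points.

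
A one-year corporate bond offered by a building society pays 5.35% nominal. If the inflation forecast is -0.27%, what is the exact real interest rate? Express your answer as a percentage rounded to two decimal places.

1 + r = 1.05350 / 0.99730 = 1.056352
r = 1.056352 − 1 = 5.6352%, i.e. 5.64%.

5.64%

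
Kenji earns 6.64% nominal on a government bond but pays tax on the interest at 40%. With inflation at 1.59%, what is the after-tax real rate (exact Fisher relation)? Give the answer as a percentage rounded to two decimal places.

2.36%

After-tax nominal return = 6.64% × (1 − 0.4) = 3.9840%.
1 + r = 1.03984 / 1.01590 = 1.023565
After-tax real rate = 1.023565 − 1 → 2.36%.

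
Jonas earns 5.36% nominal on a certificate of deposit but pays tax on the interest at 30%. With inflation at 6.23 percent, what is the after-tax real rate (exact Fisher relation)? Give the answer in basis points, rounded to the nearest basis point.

After-tax nominal return = 5.36% × (1 − 0.3) = 3.7520%.
1 + r = 1.03752 / 1.06230 = 0.976673
After-tax real rate = 0.976673 − 1 → -233 basis points.

-233 basis points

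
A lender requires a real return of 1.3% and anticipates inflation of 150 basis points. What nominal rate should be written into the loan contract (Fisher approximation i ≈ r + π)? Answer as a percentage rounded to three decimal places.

2.800%

i ≈ r + π = 1.3% + 1.5% = 2.800%.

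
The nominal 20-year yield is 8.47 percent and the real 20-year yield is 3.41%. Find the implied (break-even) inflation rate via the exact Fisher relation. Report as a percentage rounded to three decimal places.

(1 + π) = (1 + i)/(1 + r) = 1.08470 / 1.03410 = 1.048931
Break-even inflation = 1.048931 − 1 → 4.893%.

4.893%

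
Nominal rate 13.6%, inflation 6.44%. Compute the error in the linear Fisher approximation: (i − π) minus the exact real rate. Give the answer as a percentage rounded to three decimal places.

0.433%

Approximate: r ≈ 13.600% − 6.440% = 7.1600%
Exact: (1 + 0.1360)/(1 + 0.0644) − 1 = 6.7268%
Error = 7.1600% − 6.7268% = 0.4332% → 0.433%.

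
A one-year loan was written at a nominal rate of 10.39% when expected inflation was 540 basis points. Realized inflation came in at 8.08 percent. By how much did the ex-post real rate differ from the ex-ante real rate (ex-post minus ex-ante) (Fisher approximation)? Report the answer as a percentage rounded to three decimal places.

-2.680%

Ex-ante: 10.39% − 5.4% = 4.990%
Ex-post: 10.39% − 8.08% = 2.310%
Difference (ex-post − ex-ante) = -2.6800% → -2.680%.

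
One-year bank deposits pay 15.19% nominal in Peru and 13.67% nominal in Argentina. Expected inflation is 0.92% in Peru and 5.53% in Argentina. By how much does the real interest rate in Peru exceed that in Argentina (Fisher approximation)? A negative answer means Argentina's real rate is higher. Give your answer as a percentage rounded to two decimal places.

6.13%

Peru: 15.19% − 0.92% = 14.270%
Argentina: 13.67% − 5.53% = 8.140%
Differential = 6.130% → 6.13%.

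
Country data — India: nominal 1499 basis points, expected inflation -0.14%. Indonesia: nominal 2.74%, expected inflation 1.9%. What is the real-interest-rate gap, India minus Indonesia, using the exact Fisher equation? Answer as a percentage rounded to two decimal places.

14.33%

India: (1 + 0.1499)/(1 − 0.0014) − 1 = 15.1512%
Indonesia: (1 + 0.0274)/(1 + 0.0190) − 1 = 0.8243%
Differential = 15.1512% − 0.8243% = 14.3269% → 14.33%.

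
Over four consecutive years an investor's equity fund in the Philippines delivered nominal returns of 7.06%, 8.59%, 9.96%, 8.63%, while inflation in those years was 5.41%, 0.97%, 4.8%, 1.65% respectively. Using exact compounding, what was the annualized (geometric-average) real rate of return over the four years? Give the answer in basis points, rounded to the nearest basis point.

520 basis points

Nominal growth factor = 1.0706 × 1.0859 × 1.0996 × 1.0863 = 1.38867809
Price-level growth factor = 1.0541 × 1.0097 × 1.0480 × 1.0165 = 1.13381666
Real growth factor = 1.38867809 / 1.13381666 = 1.22478187
Annualized real rate = 1.22478187^(1/4) − 1 = 5.1997% → 520 basis points.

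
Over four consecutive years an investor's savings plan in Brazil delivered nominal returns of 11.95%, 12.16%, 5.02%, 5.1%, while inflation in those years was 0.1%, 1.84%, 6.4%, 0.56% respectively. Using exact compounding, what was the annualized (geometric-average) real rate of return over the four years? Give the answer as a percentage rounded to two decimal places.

6.17%

Nominal growth factor = 1.1195 × 1.1216 × 1.0502 × 1.0510 = 1.38591574
Price-level growth factor = 1.0010 × 1.0184 × 1.0640 × 1.0056 = 1.09073528
Real growth factor = 1.38591574 / 1.09073528 = 1.27062521
Annualized real rate = 1.27062521^(1/4) − 1 = 6.1706% → 6.17%.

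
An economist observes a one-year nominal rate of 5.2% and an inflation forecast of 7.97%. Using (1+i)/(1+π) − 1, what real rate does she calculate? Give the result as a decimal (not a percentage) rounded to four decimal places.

-0.0257

1 + r = 1.05200 / 1.07970 = 0.974345
r = 0.974345 − 1 = -2.5655%, i.e. -0.0257.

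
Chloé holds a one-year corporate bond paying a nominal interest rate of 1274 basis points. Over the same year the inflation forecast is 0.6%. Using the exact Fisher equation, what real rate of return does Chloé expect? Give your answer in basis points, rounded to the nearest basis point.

1 + r = 1.12740 / 1.00600 = 1.120676
r = 1.120676 − 1 = 12.0676%, i.e. 1207 basis points.

1207 basis points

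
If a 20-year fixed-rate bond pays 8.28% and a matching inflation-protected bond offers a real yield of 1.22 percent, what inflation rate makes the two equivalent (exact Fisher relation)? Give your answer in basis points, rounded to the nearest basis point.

697 basis points

(1 + π) = (1 + i)/(1 + r) = 1.08280 / 1.01220 = 1.069749
Break-even inflation = 1.069749 − 1 → 697 basis points.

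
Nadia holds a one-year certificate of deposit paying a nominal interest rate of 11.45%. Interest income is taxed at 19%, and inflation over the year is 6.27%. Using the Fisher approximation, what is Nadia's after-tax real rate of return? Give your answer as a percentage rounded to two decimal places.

3.00%

After-tax nominal return = 11.45% × (1 − 0.19) = 9.2745%.
r ≈ 9.2745% − 6.27% → 3.00%.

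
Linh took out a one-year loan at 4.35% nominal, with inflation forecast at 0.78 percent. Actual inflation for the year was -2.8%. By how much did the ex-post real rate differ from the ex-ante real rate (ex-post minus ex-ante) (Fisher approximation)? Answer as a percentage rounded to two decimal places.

3.58%

Ex-ante: 4.35% − 0.78% = 3.570%
Ex-post: 4.35% − (-2.8%) = 7.150%
Difference (ex-post − ex-ante) = 3.5800% → 3.58%.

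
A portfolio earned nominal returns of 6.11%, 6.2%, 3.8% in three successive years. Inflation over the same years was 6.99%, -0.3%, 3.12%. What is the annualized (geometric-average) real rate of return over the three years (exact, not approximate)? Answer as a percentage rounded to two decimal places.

2.07%

Nominal growth factor = 1.0611 × 1.0620 × 1.0380 = 1.16970995
Price-level growth factor = 1.0699 × 0.9970 × 1.0312 = 1.09997104
Real growth factor = 1.16970995 / 1.09997104 = 1.06340068
Annualized real rate = 1.06340068^(1/3) − 1 = 2.0702% → 2.07%.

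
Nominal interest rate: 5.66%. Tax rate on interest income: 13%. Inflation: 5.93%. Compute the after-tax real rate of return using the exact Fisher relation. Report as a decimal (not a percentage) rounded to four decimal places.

After-tax nominal return = 5.66% × (1 − 0.13) = 4.9242%.
1 + r = 1.049242 / 1.05930 = 0.990505
After-tax real rate = 0.990505 − 1 → -0.0095.

-0.0095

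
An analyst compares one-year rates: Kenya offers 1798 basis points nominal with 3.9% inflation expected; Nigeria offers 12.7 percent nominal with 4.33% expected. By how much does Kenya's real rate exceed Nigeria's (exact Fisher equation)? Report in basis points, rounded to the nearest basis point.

Kenya: (1 + 0.1798)/(1 + 0.0390) − 1 = 13.5515%
Nigeria: (1 + 0.1270)/(1 + 0.0433) − 1 = 8.0226%
Differential = 13.5515% − 8.0226% = 5.5289% → 553 basis points.

553 basis points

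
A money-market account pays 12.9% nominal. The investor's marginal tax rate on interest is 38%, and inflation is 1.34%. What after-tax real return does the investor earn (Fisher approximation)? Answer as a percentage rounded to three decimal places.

After-tax nominal return = 12.9% × (1 − 0.38) = 7.9980%.
r ≈ 7.9980% − 1.34% → 6.658%.

6.658%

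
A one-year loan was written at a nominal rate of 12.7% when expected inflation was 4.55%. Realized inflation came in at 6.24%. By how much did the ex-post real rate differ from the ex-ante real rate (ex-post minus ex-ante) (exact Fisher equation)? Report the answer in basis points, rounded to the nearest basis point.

Ex-ante: (1 + 0.1270)/(1 + 0.0455) − 1 = 7.7953%
Ex-post: (1 + 0.1270)/(1 + 0.0624) − 1 = 6.0806%
Difference (ex-post − ex-ante) = -1.7147% → -171 basis points.

-171 basis points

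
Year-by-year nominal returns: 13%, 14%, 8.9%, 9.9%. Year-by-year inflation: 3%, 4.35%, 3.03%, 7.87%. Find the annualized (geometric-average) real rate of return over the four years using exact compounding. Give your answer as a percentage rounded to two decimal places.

6.59%

Compound the nominal returns: 1.1300 × 1.1400 × 1.0890 × 1.0990 = 1.54173193.
Compound inflation: 1.0300 × 1.0435 × 1.0303 × 1.0787 = 1.19452174.
Deflate: 1.54173193 / 1.19452174 = 1.29066880.
Annualized real rate = 1.29066880^(1/4) − 1 = 6.5869% → 6.59%.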